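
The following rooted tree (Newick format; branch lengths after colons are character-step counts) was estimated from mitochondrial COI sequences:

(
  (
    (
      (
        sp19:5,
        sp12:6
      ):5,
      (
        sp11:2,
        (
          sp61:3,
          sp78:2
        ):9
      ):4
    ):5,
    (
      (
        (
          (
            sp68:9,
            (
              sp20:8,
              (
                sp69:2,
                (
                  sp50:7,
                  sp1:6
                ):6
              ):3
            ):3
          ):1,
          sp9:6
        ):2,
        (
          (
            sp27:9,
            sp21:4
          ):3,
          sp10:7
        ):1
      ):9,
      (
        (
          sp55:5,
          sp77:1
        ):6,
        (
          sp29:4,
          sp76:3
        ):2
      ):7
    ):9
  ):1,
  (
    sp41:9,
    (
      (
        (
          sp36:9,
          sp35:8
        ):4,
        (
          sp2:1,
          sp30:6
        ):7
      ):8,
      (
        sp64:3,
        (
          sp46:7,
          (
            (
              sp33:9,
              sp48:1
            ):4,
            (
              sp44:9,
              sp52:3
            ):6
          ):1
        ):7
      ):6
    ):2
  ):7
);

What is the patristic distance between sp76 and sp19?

The path runs sp76 → … → MRCA → … → sp19; the MRCA is the node subtending (((sp19,sp12),(sp11,(sp61,sp78))),((((sp68,(sp20,(sp69,(sp50,sp1)))),sp9),((sp27,sp21),sp10)),((sp55,sp77),(sp29,sp76)))).
Branch lengths along that path: 3 + 2 + 7 + 9 + 5 + 5 + 5 = 36.

36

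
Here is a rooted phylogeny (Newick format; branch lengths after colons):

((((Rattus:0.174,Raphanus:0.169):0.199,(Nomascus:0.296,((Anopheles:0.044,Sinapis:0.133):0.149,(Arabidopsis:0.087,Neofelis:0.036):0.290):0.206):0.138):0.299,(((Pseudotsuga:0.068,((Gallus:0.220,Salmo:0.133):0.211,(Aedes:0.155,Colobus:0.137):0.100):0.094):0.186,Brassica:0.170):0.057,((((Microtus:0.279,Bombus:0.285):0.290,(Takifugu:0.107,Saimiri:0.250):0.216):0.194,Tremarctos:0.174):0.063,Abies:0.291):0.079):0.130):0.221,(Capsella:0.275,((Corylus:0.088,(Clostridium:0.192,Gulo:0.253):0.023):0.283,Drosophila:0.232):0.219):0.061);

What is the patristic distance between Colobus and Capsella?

1.261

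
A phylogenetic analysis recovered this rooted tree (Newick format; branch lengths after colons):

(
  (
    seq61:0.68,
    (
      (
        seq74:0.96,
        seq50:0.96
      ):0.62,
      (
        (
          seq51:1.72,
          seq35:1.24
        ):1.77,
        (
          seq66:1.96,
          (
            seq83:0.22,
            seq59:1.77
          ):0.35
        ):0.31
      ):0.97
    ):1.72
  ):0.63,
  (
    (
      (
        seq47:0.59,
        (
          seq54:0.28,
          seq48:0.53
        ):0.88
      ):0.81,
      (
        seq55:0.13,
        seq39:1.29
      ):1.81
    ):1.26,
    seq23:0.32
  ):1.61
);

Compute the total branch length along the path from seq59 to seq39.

11.72

The path runs seq59 → … → MRCA → … → seq39; the MRCA is the root of the tree.
Branch lengths along that path: 1.77 + 0.35 + 0.31 + 0.97 + 1.72 + 0.63 + 1.61 + 1.26 + 1.81 + 1.29 = 11.72.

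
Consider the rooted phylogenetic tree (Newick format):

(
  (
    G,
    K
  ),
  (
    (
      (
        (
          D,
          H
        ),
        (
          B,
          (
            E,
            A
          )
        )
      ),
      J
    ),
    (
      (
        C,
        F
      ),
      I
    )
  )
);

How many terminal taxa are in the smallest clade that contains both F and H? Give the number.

The MRCA of F and H is the node subtending ((((D,H),(B,(E,A))),J),((C,F),I)).
That clade contains 9 terminal taxa: A, B, C, D, E, F, H, I, J.

9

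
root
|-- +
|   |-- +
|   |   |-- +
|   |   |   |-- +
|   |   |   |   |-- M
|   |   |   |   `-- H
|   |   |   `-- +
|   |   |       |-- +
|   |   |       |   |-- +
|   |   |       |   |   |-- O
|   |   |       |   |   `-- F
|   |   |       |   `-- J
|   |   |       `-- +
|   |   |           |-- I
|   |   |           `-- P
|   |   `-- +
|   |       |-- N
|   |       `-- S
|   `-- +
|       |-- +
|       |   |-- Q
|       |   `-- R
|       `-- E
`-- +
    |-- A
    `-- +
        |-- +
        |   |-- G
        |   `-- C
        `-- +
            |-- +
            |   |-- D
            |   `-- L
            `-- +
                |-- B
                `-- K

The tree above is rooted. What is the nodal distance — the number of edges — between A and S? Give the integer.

The MRCA of A and S is the root of the tree.
From A up to that node: 2 branches. From S up to the same node: 4 branches. Total: 2 + 4 = 6.

6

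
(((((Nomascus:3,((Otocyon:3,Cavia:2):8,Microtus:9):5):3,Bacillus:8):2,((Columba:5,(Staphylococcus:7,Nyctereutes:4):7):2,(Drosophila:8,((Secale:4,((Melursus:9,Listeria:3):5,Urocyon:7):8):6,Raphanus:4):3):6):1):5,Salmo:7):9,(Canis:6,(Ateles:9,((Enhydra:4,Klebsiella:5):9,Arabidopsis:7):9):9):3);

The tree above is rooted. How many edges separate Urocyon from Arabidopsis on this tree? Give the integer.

The MRCA of Urocyon and Arabidopsis is the root of the tree.
From Urocyon up to that node: 8 branches. From Arabidopsis up to the same node: 4 branches. Total: 8 + 4 = 12.

12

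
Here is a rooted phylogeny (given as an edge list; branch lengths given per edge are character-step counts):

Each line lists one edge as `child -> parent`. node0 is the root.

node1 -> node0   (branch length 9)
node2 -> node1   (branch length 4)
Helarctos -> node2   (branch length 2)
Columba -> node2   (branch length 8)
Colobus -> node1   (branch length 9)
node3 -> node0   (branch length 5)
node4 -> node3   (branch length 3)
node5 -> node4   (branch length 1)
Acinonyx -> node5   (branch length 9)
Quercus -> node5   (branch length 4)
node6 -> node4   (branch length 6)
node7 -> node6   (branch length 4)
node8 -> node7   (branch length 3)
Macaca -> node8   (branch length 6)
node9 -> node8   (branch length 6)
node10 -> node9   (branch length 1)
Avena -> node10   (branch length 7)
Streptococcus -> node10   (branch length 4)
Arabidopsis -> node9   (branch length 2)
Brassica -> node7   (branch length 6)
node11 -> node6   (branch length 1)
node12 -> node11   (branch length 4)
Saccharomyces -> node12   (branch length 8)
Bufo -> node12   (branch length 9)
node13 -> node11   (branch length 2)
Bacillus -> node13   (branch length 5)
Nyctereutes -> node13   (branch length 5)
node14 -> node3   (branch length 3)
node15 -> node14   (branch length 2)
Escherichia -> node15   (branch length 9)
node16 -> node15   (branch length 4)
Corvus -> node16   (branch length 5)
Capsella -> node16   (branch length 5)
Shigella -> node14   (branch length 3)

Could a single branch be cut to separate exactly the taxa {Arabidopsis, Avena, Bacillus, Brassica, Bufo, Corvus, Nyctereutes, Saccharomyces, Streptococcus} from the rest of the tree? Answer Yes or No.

No

The MRCA of the listed taxa subtends (((Acinonyx,Quercus),(((Macaca,((Avena,Streptococcus),Arabidopsis)),Brassica),((Saccharomyces,Bufo),(Bacillus,Nyctereutes)))),((Escherichia,(Corvus,Capsella)),Shigella)).
That clade also contains Acinonyx, Capsella, Escherichia, Macaca, Quercus, Shigella, which are not in the proposed group, so the group is not monophyletic.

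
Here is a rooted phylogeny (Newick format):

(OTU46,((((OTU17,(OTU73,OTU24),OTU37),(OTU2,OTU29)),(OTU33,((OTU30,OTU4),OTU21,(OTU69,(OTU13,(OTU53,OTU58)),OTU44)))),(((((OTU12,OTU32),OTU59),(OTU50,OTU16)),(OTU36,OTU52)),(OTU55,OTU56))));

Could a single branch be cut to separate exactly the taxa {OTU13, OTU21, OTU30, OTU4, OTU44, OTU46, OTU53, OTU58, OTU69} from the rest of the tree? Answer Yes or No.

No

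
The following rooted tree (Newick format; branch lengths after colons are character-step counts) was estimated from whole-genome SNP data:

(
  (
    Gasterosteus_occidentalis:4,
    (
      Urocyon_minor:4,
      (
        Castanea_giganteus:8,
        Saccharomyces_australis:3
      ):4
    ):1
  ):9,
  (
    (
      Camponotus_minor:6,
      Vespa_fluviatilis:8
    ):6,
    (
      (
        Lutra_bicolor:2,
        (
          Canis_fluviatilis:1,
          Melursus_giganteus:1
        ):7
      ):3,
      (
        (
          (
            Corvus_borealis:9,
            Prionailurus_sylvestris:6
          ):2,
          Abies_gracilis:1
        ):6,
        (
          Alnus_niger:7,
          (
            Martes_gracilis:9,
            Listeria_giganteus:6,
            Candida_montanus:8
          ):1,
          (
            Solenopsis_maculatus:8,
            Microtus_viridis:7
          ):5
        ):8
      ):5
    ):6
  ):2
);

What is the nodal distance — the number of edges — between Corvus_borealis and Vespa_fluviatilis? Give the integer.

The MRCA of Corvus_borealis and Vespa_fluviatilis is the node subtending ((Camponotus_minor,Vespa_fluviatilis),((Lutra_bicolor,(Canis_fluviatilis,Melursus_giganteus)),(((Corvus_borealis,Prionailurus_sylvestris),Abies_gracilis),(Alnus_niger,(Martes_gracilis,Listeria_giganteus,Candida_montanus),(Solenopsis_maculatus,Microtus_viridis))))).
From Corvus_borealis up to that node: 5 branches. From Vespa_fluviatilis up to the same node: 2 branches. Total: 5 + 2 = 7.

7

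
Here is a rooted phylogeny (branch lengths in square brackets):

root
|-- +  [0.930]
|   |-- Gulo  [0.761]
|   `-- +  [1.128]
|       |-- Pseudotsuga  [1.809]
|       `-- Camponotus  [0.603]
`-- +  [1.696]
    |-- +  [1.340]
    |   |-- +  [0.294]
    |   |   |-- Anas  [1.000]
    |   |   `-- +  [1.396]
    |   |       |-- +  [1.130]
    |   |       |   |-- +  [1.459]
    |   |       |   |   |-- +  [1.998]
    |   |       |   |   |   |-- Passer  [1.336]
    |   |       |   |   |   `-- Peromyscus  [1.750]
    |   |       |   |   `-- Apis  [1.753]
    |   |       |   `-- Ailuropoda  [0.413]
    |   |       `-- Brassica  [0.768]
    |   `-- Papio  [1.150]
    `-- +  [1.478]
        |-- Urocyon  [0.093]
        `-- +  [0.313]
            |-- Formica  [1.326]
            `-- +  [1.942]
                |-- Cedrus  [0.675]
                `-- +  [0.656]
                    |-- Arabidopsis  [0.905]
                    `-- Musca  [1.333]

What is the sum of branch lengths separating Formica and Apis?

10.489

The path runs Formica → … → MRCA → … → Apis; the MRCA is the node subtending (((Anas,((((Passer,Peromyscus),Apis),Ailuropoda),Brassica)),Papio),(Urocyon,(Formica,(Cedrus,(Arabidopsis,Musca))))).
Branch lengths along that path: 1.326 + 0.313 + 1.478 + 1.340 + 0.294 + 1.396 + 1.130 + 1.459 + 1.753 = 10.489.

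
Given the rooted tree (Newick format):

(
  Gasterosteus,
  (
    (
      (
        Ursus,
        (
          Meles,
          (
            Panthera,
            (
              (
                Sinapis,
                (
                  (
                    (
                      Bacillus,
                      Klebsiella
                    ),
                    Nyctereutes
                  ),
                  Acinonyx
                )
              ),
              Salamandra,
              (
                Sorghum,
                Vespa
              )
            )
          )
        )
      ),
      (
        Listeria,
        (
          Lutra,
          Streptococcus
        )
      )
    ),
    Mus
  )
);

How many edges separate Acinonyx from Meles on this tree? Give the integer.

The MRCA of Acinonyx and Meles is the node subtending (Meles,(Panthera,((Sinapis,(((Bacillus,Klebsiella),Nyctereutes),Acinonyx)),Salamandra,(Sorghum,Vespa)))).
From Acinonyx up to that node: 5 branches. From Meles up to the same node: 1 branch. Total: 5 + 1 = 6.

6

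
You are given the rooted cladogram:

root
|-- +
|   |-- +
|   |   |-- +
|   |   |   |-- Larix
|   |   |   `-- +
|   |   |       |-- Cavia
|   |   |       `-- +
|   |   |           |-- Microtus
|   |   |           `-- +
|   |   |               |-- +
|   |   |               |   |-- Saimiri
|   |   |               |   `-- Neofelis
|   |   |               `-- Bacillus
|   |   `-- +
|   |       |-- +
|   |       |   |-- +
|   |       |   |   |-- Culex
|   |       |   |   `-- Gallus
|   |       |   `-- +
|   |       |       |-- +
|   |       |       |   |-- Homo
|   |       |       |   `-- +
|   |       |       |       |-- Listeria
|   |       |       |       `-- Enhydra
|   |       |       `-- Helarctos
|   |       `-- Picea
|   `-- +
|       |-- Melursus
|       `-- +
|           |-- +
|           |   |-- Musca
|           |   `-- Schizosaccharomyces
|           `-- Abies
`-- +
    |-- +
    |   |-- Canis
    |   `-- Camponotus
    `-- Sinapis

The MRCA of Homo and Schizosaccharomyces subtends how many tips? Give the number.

The MRCA of Homo and Schizosaccharomyces is the node subtending (((Larix,(Cavia,(Microtus,((Saimiri,Neofelis),Bacillus)))),(((Culex,Gallus),((Homo,(Listeria,Enhydra)),Helarctos)),Picea)),(Melursus,((Musca,Schizosaccharomyces),Abies))).
That clade contains 17 terminal taxa: Abies, Bacillus, Cavia, Culex, Enhydra, Gallus, Helarctos, Homo, Larix, Listeria, Melursus, Microtus, Musca, Neofelis, Picea, Saimiri, Schizosaccharomyces.

17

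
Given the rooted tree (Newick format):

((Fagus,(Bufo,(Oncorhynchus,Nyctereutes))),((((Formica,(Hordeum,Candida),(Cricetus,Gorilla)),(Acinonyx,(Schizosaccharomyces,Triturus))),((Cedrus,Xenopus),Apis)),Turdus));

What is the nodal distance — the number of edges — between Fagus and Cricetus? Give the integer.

8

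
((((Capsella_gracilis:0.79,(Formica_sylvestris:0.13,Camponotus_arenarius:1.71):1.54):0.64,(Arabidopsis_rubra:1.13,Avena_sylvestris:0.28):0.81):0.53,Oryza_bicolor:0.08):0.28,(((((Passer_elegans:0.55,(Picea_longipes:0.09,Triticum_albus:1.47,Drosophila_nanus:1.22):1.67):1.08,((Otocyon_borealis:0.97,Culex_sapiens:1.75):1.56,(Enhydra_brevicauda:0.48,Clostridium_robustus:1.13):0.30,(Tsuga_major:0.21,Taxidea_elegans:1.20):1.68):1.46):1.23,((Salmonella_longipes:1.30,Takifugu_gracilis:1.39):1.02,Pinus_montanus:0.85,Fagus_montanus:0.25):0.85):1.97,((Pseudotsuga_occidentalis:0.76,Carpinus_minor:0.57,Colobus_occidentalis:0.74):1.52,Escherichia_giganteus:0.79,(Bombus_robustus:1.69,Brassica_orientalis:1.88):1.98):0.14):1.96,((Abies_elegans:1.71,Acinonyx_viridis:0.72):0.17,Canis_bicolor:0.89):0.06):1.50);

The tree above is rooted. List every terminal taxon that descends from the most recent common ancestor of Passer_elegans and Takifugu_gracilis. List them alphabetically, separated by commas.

Clostridium_robustus, Culex_sapiens, Drosophila_nanus, Enhydra_brevicauda, Fagus_montanus, Otocyon_borealis, Passer_elegans, Picea_longipes, Pinus_montanus, Salmonella_longipes, Takifugu_gracilis, Taxidea_elegans, Triticum_albus, Tsuga_major

Tracing Passer_elegans: it sits inside (Passer_elegans,(Picea_longipes,Triticum_albus,Drosophila_nanus)).
Tracing Takifugu_gracilis: it sits inside (Salmonella_longipes,Takifugu_gracilis).
The smallest clade enclosing both is (((Passer_elegans,(Picea_longipes,Triticum_albus,Drosophila_nanus)),((Otocyon_borealis,Culex_sapiens),(Enhydra_brevicauda,Clostridium_robustus),(Tsuga_major,Taxidea_elegans))),((Salmonella_longipes,Takifugu_gracilis),Pinus_montanus,Fagus_montanus)); the answer is its 14 terminal taxa in alphabetical order.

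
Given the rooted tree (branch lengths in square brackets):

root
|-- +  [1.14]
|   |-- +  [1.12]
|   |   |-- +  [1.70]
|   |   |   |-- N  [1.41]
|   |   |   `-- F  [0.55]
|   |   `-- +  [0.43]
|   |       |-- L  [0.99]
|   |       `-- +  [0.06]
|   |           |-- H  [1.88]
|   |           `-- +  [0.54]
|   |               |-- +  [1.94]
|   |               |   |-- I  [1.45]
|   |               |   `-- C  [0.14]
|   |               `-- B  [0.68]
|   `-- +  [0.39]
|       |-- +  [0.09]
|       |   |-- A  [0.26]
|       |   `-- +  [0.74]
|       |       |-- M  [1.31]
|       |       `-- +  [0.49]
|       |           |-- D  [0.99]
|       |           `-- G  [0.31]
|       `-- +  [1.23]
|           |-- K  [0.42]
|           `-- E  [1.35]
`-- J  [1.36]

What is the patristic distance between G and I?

The path runs G → … → MRCA → … → I; the MRCA is the node subtending (((N,F),(L,(H,((I,C),B)))),((A,(M,(D,G))),(K,E))).
Branch lengths along that path: 0.31 + 0.49 + 0.74 + 0.09 + 0.39 + 1.12 + 0.43 + 0.06 + 0.54 + 1.94 + 1.45 = 7.56.

7.56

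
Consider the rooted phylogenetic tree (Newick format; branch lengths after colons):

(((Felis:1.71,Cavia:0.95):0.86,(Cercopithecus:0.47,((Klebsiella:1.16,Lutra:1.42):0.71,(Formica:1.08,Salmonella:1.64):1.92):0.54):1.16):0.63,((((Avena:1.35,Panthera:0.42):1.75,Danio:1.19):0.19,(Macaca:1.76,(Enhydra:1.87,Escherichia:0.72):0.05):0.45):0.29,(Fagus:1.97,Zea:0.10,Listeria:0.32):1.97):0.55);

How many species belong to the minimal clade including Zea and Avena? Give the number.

9

The MRCA of Zea and Avena is the node subtending ((((Avena,Panthera),Danio),(Macaca,(Enhydra,Escherichia))),(Fagus,Zea,Listeria)).
That clade contains 9 terminal taxa: Avena, Danio, Enhydra, Escherichia, Fagus, Listeria, Macaca, Panthera, Zea.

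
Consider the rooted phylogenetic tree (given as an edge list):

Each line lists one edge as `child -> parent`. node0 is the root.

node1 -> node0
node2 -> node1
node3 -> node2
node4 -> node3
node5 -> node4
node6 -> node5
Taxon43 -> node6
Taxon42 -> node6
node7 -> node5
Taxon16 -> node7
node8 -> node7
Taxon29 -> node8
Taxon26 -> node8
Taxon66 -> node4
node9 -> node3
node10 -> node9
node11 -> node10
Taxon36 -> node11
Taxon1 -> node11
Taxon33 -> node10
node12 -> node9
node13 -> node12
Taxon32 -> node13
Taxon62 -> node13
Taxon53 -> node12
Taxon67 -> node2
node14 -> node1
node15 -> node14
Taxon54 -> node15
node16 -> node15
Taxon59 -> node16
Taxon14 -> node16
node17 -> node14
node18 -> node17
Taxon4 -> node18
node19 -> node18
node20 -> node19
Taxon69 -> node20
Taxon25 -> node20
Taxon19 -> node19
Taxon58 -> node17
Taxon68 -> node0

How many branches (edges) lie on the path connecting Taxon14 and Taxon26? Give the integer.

The MRCA of Taxon14 and Taxon26 is the node subtending ((((((Taxon43,Taxon42),(Taxon16,(Taxon29,Taxon26))),Taxon66),(((Taxon36,Taxon1),Taxon33),((Taxon32,Taxon62),Taxon53))),Taxon67),((Taxon54,(Taxon59,Taxon14)),((Taxon4,((Taxon69,Taxon25),Taxon19)),Taxon58))).
From Taxon14 up to that node: 4 branches. From Taxon26 up to the same node: 7 branches. Total: 4 + 7 = 11.

11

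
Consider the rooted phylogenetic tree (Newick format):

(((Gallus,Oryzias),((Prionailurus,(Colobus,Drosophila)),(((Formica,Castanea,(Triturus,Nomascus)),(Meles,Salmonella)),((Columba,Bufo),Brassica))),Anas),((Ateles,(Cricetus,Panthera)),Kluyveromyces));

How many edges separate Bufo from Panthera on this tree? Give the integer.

10

The MRCA of Bufo and Panthera is the root of the tree.
From Bufo up to that node: 6 branches. From Panthera up to the same node: 4 branches. Total: 6 + 4 = 10.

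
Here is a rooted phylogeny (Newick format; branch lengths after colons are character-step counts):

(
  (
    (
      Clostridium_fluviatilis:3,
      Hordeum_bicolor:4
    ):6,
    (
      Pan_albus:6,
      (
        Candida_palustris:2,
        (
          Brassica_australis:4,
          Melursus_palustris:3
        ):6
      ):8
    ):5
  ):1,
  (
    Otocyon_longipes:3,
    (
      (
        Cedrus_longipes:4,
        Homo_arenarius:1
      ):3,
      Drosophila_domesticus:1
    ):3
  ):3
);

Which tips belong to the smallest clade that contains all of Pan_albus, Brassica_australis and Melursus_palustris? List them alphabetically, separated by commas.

Tracing Pan_albus: it sits inside (Pan_albus,(Candida_palustris,(Brassica_australis,Melursus_palustris))).
Tracing Brassica_australis: it sits inside (Brassica_australis,Melursus_palustris).
Tracing Melursus_palustris: it sits inside (Brassica_australis,Melursus_palustris).
The smallest clade enclosing all 3 is (Pan_albus,(Candida_palustris,(Brassica_australis,Melursus_palustris))); the answer is its 4 terminal taxa in alphabetical order.

Brassica_australis, Candida_palustris, Melursus_palustris, Pan_albus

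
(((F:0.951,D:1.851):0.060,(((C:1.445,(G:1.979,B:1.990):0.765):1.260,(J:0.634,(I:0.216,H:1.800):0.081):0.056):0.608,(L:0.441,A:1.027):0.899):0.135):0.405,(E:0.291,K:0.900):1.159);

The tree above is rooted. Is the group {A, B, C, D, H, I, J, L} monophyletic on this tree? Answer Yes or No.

No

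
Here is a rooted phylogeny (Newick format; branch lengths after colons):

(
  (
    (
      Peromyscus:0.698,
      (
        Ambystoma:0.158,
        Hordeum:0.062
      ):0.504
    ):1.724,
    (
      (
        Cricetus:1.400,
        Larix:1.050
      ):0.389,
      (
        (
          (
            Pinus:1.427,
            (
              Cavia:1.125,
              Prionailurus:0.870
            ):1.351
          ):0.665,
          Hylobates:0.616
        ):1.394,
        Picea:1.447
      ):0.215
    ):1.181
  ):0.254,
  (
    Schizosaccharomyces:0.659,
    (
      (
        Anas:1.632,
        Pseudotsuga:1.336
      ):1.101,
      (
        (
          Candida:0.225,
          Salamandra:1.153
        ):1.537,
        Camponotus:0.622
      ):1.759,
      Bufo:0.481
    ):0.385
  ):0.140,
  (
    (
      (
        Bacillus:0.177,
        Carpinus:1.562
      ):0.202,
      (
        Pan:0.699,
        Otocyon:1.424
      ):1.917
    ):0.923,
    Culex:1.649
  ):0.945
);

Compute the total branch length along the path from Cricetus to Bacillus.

The path runs Cricetus → … → MRCA → … → Bacillus; the MRCA is the root of the tree.
Branch lengths along that path: 1.400 + 0.389 + 1.181 + 0.254 + 0.945 + 0.923 + 0.202 + 0.177 = 5.471.

5.471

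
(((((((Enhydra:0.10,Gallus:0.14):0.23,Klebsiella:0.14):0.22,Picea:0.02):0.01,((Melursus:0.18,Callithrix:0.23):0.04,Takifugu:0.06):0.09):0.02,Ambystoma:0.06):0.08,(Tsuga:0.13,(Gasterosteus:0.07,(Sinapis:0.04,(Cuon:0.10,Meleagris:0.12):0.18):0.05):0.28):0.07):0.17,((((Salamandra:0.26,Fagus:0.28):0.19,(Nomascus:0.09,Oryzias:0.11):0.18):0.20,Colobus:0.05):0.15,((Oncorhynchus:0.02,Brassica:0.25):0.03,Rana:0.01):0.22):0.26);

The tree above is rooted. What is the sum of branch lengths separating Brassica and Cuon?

1.61

The path runs Brassica → … → MRCA → … → Cuon; the MRCA is the root of the tree.
Branch lengths along that path: 0.25 + 0.03 + 0.22 + 0.26 + 0.17 + 0.07 + 0.28 + 0.05 + 0.18 + 0.10 = 1.61.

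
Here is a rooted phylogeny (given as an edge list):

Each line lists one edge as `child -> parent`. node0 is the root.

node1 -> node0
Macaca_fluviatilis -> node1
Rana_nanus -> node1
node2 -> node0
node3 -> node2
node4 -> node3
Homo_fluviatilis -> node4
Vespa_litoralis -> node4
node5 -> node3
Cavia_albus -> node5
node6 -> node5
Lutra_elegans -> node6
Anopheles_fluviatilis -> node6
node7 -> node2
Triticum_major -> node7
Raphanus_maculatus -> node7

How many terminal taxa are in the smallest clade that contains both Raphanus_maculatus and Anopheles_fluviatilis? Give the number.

The MRCA of Raphanus_maculatus and Anopheles_fluviatilis is the node subtending (((Homo_fluviatilis,Vespa_litoralis),(Cavia_albus,(Lutra_elegans,Anopheles_fluviatilis))),(Triticum_major,Raphanus_maculatus)).
That clade contains 7 terminal taxa: Anopheles_fluviatilis, Cavia_albus, Homo_fluviatilis, Lutra_elegans, Raphanus_maculatus, Triticum_major, Vespa_litoralis.

7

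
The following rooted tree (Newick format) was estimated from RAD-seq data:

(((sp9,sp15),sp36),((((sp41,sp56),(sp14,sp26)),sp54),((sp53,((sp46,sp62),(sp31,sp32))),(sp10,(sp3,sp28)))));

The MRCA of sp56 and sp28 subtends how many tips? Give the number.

13

The MRCA of sp56 and sp28 is the node subtending ((((sp41,sp56),(sp14,sp26)),sp54),((sp53,((sp46,sp62),(sp31,sp32))),(sp10,(sp3,sp28)))).
That clade contains 13 terminal taxa: sp10, sp14, sp26, sp28, sp3, sp31, sp32, sp41, sp46, sp53, sp54, sp56, sp62.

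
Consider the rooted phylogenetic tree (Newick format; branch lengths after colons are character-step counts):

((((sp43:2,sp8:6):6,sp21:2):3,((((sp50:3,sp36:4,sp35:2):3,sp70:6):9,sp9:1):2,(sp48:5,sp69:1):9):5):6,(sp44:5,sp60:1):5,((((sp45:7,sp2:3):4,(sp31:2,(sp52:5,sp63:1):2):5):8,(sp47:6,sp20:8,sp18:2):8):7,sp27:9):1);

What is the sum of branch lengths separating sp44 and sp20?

The path runs sp44 → … → MRCA → … → sp20; the MRCA is the root of the tree.
Branch lengths along that path: 5 + 5 + 1 + 7 + 8 + 8 = 34.

34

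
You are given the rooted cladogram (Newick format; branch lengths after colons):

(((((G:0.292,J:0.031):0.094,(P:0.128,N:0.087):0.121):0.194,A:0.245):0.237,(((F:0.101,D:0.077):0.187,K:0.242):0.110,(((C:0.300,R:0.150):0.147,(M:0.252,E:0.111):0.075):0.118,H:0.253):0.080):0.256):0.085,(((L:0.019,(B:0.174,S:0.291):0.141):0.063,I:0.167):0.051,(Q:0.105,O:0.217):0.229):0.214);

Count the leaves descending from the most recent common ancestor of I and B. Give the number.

The MRCA of I and B is the node subtending ((L,(B,S)),I).
That clade contains 4 terminal taxa: B, I, L, S.

4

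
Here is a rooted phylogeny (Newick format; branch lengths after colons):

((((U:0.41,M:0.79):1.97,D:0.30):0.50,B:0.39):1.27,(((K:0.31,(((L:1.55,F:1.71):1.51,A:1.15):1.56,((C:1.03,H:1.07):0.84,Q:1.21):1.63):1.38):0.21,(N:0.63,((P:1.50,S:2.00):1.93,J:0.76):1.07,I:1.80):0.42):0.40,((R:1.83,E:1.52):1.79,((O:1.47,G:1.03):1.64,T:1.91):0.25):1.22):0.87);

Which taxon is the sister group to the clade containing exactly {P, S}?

J

The clade containing exactly {P, S} attaches to the tree at the node subtending ((P,S),J).
The other lineage descending from that same node — the sister group — is the single tip J.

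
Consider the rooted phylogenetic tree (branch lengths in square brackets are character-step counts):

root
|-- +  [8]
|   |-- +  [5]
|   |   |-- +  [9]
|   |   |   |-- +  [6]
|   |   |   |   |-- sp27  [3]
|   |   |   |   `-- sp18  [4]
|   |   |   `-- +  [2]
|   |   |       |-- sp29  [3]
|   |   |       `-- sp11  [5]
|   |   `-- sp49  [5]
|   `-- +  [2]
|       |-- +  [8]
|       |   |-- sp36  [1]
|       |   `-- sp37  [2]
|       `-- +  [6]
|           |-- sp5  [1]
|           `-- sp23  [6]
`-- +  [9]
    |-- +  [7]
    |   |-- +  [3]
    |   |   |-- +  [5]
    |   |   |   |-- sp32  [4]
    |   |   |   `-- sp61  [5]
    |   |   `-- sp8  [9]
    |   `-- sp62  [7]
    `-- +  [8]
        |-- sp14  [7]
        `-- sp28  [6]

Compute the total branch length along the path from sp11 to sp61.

The path runs sp11 → … → MRCA → … → sp61; the MRCA is the root of the tree.
Branch lengths along that path: 5 + 2 + 9 + 5 + 8 + 9 + 7 + 3 + 5 + 5 = 58.

58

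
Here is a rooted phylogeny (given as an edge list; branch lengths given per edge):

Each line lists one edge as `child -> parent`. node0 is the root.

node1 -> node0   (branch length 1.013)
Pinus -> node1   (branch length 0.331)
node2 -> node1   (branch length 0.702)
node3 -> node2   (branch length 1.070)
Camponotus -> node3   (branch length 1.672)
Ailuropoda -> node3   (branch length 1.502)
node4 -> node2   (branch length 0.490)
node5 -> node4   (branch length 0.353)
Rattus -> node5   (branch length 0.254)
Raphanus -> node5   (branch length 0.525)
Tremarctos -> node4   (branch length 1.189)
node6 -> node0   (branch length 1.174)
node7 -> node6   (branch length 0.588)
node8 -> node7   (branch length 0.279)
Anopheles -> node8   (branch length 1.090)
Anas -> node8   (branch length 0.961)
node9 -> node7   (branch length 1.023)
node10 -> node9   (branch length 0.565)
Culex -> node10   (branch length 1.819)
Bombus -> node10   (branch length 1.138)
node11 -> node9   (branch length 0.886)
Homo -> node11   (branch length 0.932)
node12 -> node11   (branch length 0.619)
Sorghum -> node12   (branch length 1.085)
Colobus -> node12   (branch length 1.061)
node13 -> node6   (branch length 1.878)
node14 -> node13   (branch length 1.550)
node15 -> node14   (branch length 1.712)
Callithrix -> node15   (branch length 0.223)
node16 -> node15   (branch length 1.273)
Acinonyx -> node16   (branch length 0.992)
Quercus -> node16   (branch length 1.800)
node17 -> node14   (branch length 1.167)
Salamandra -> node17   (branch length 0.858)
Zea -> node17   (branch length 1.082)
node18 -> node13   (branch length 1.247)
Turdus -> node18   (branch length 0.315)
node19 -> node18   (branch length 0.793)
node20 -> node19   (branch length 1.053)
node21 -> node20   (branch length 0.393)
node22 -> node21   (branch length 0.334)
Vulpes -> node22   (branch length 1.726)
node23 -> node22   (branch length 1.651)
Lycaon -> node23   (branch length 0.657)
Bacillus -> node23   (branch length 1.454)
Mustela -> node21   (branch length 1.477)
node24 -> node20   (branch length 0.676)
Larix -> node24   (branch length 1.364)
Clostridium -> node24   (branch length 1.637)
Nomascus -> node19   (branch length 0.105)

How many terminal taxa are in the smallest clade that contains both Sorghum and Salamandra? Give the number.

20

The MRCA of Sorghum and Salamandra is the node subtending (((Anopheles,Anas),((Culex,Bombus),(Homo,(Sorghum,Colobus)))),(((Callithrix,(Acinonyx,Quercus)),(Salamandra,Zea)),(Turdus,((((Vulpes,(Lycaon,Bacillus)),Mustela),(Larix,Clostridium)),Nomascus)))).
That clade contains 20 terminal taxa: Acinonyx, Anas, Anopheles, Bacillus, Bombus, Callithrix, Clostridium, Colobus, Culex, Homo, Larix, Lycaon, Mustela, Nomascus, Quercus, Salamandra, Sorghum, Turdus, Vulpes, Zea.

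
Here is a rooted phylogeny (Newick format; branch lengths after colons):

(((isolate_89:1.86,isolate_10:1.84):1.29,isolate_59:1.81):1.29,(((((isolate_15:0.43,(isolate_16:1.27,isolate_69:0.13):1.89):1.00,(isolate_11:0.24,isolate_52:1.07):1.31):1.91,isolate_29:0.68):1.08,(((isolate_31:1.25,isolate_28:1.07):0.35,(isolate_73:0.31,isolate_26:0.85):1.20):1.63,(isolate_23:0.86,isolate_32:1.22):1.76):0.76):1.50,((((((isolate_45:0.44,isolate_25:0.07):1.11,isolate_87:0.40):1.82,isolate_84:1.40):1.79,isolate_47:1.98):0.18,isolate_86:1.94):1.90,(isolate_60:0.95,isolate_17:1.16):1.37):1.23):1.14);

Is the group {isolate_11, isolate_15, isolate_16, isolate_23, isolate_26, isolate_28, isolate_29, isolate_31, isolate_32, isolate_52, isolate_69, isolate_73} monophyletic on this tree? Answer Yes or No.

Yes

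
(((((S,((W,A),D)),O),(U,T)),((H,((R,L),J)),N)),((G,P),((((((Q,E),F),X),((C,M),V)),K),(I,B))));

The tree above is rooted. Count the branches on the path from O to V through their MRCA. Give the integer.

The MRCA of O and V is the root of the tree.
From O up to that node: 4 branches. From V up to the same node: 6 branches. Total: 4 + 6 = 10.

10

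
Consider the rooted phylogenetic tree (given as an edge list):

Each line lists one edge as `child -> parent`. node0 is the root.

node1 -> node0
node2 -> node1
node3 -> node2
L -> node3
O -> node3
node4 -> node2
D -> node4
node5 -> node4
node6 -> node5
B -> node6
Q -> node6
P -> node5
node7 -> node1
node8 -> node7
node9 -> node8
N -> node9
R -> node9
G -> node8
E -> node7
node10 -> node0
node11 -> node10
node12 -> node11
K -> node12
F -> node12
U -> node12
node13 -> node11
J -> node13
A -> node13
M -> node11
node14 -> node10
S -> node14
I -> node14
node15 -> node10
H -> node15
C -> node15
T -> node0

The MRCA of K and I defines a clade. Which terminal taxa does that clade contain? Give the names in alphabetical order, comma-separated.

Tracing K: it sits inside (K,F,U).
Tracing I: it sits inside (S,I).
The smallest clade enclosing both is (((K,F,U),(J,A),M),(S,I),(H,C)); the answer is its 10 terminal taxa in alphabetical order.

A, C, F, H, I, J, K, M, S, U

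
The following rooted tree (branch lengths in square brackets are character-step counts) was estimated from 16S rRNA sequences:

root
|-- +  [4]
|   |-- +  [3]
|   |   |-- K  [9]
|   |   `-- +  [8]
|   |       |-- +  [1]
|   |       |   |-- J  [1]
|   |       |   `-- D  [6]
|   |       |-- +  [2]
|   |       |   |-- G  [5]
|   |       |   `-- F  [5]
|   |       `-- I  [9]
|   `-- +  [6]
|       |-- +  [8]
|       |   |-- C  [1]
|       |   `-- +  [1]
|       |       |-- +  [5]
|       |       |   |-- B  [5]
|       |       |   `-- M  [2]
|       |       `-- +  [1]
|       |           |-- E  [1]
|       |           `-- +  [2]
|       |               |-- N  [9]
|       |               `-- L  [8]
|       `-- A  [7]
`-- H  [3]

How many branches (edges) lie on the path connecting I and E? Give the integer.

The MRCA of I and E is the node subtending ((K,((J,D),(G,F),I)),((C,((B,M),(E,(N,L)))),A)).
From I up to that node: 3 branches. From E up to the same node: 5 branches. Total: 3 + 5 = 8.

8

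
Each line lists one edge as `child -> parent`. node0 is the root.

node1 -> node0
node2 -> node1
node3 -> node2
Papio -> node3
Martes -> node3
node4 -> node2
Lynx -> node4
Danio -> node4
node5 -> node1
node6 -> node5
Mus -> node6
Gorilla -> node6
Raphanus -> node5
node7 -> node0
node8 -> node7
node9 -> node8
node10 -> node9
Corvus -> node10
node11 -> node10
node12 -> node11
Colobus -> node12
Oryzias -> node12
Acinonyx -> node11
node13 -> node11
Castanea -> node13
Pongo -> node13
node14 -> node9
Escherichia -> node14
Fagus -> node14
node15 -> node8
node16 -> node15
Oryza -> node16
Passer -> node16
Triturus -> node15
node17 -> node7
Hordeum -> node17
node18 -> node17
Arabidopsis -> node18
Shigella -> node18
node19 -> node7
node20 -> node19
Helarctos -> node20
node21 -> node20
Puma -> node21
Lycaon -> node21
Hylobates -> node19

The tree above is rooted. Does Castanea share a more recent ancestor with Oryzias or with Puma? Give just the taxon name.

The MRCA of Castanea and Oryzias subtends ((Colobus,Oryzias),Acinonyx,(Castanea,Pongo)) (5 taxa).
The MRCA of Castanea and Puma subtends ((((Corvus,((Colobus,Oryzias),Acinonyx,(Castanea,Pongo))),(Escherichia,Fagus)),((Oryza,Passer),Triturus)),(Hordeum,(Arabidopsis,Shigella)),((Helarctos,(Puma,Lycaon)),Hylobates)) (18 taxa).
The first is nested inside the second, so Castanea shares a more recent common ancestor with Oryzias.

Oryzias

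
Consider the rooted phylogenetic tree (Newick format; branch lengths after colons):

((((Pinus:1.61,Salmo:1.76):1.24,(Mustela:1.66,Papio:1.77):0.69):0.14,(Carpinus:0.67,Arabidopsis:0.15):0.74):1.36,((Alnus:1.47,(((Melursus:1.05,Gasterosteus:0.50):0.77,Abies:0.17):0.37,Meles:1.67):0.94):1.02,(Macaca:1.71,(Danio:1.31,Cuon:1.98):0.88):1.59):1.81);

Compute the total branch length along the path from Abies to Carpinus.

The path runs Abies → … → MRCA → … → Carpinus; the MRCA is the root of the tree.
Branch lengths along that path: 0.17 + 0.37 + 0.94 + 1.02 + 1.81 + 1.36 + 0.74 + 0.67 = 7.08.

7.08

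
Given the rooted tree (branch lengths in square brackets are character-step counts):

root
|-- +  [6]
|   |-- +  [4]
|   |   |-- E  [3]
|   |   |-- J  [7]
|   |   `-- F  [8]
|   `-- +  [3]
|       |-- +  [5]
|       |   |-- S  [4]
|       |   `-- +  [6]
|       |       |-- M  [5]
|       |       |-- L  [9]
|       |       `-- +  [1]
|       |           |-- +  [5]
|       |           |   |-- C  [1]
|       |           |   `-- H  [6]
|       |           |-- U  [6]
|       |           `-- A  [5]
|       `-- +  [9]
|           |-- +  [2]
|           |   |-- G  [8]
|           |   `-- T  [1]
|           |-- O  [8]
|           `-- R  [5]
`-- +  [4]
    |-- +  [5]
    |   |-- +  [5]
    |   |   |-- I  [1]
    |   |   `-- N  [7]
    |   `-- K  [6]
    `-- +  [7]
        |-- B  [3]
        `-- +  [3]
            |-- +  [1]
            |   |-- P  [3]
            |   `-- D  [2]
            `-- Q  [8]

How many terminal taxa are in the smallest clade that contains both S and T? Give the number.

11

The MRCA of S and T is the node subtending ((S,(M,L,((C,H),U,A))),((G,T),O,R)).
That clade contains 11 terminal taxa: A, C, G, H, L, M, O, R, S, T, U.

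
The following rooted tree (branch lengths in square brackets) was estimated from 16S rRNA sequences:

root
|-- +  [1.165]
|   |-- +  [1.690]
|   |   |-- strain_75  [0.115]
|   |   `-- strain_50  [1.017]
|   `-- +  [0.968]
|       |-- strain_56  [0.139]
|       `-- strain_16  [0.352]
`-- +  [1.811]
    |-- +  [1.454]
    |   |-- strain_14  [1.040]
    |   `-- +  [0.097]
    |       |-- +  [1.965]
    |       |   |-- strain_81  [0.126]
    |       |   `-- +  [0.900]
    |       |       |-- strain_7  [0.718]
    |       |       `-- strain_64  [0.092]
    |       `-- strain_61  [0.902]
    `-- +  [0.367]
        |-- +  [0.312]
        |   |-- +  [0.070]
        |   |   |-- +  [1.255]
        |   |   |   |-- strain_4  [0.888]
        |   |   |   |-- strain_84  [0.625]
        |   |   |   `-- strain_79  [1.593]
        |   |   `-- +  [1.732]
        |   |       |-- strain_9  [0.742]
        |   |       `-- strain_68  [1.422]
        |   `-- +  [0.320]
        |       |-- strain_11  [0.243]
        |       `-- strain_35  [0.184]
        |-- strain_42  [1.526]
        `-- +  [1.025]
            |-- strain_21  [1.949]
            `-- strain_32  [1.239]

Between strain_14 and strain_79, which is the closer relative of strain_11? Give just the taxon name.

strain_79

The MRCA of strain_11 and strain_79 subtends (((strain_4,strain_84,strain_79),(strain_9,strain_68)),(strain_11,strain_35)) (7 taxa).
The MRCA of strain_11 and strain_14 subtends ((strain_14,((strain_81,(strain_7,strain_64)),strain_61)),((((strain_4,strain_84,strain_79),(strain_9,strain_68)),(strain_11,strain_35)),strain_42,(strain_21,strain_32))) (15 taxa).
The first is nested inside the second, so strain_11 shares a more recent common ancestor with strain_79.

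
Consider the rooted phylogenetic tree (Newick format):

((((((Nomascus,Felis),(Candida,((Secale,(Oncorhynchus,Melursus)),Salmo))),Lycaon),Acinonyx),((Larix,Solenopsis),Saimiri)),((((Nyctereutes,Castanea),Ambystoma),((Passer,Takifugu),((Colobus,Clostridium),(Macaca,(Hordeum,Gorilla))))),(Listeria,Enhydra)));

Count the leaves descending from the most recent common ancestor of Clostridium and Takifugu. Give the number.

7

The MRCA of Clostridium and Takifugu is the node subtending ((Passer,Takifugu),((Colobus,Clostridium),(Macaca,(Hordeum,Gorilla)))).
That clade contains 7 terminal taxa: Clostridium, Colobus, Gorilla, Hordeum, Macaca, Passer, Takifugu.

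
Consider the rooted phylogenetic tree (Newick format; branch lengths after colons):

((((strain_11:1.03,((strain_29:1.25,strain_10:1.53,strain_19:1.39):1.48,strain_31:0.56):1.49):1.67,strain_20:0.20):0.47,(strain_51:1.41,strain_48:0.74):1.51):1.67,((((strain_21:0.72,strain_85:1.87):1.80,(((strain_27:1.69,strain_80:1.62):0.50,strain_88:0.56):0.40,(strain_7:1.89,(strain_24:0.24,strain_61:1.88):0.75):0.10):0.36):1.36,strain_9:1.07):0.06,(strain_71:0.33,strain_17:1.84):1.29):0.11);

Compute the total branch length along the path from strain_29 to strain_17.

11.27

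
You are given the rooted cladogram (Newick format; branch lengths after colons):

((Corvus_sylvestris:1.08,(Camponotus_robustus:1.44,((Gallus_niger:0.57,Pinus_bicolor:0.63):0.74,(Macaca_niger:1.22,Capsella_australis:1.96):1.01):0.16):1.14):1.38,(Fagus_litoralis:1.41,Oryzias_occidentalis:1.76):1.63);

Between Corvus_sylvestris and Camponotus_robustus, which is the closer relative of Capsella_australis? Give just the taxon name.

Camponotus_robustus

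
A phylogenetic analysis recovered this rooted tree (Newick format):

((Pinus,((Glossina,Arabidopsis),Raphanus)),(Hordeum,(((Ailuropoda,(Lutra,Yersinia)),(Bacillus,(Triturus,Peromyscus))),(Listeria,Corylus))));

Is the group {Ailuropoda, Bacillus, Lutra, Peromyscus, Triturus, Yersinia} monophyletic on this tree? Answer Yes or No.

The most recent common ancestor of these taxa subtends ((Ailuropoda,(Lutra,Yersinia)),(Bacillus,(Triturus,Peromyscus))).
That clade has exactly 6 tips — every listed taxon and nothing else — so the group is monophyletic.

Yes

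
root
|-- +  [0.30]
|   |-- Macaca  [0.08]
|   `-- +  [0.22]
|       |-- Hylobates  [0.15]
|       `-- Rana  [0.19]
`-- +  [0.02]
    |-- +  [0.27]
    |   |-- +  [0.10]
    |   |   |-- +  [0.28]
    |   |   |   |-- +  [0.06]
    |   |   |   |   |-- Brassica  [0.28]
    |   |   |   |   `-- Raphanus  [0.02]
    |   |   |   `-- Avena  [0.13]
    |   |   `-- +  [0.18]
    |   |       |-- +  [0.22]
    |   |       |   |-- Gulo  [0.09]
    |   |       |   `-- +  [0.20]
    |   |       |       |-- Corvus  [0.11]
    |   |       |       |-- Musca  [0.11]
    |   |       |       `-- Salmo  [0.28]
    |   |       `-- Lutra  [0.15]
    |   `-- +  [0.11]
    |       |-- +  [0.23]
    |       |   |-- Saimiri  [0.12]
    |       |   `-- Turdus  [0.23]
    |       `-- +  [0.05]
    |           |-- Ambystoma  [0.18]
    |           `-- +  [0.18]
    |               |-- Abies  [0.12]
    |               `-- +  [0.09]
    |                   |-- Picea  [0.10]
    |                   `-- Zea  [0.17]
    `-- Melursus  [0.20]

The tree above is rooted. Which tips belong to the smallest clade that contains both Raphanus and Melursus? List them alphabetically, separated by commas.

Abies, Ambystoma, Avena, Brassica, Corvus, Gulo, Lutra, Melursus, Musca, Picea, Raphanus, Saimiri, Salmo, Turdus, Zea

Tracing Raphanus: it sits inside (Brassica,Raphanus).
Tracing Melursus: it sits inside (((((Brassica,Raphanus),Avena),((Gulo,(Corvus,Musca,Salmo)),Lutra)),((Saimiri,Turdus),(Ambystoma,(Abies,(Picea,Zea))))),Melursus).
The smallest clade enclosing both is (((((Brassica,Raphanus),Avena),((Gulo,(Corvus,Musca,Salmo)),Lutra)),((Saimiri,Turdus),(Ambystoma,(Abies,(Picea,Zea))))),Melursus); the answer is its 15 terminal taxa in alphabetical order.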